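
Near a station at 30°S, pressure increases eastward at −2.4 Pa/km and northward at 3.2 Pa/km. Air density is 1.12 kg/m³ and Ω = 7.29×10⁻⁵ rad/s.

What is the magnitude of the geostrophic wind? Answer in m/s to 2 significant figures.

Coriolis parameter at 30°S:
f = 2Ω sin φ = 2 × 7.29×10⁻⁵ × sin 30° = 7.29×10⁻⁵ s⁻¹
In the Southern Hemisphere f is negative: f = −7.29×10⁻⁵ s⁻¹.
Component geostrophic relations (x east, y north):
u_g = −(1/(fρ)) ∂P/∂y,  v_g = (1/(fρ)) ∂P/∂x
u_g = −(3.2×10⁻³)/(−7.29×10⁻⁵ × 1.12) = 39.2 m/s;  v_g = (−2.4×10⁻³)/(−7.29×10⁻⁵ × 1.12) = 29.4 m/s
|V_g| = √(u_g² + v_g²) = 49.0 m/s

49 m/s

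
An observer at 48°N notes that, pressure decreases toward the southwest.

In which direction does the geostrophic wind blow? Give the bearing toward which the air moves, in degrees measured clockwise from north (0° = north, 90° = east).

The pressure-gradient force points toward the southwest (bearing 225°).
Geostrophic balance: in the Northern Hemisphere the Coriolis force deflects motion to the right, so the geostrophic wind blows 90° to the right of the pressure-gradient force (low pressure on the left).
Rotating 225° by 90° clockwise gives 315° — the wind blows toward the northwest.

315°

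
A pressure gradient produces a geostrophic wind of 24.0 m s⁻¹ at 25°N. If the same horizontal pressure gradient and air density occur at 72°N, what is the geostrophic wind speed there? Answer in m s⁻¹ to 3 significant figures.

With the same pressure gradient and density, V_g ∝ 1/f ∝ 1/sin φ.
V₂ = V₁ · sin φ₁ / sin φ₂ = 24.0 × sin 25° / sin 72°
V₂ = 24.0 × 0.4226/0.9511 = 10.7 m s⁻¹

10.7 m s⁻¹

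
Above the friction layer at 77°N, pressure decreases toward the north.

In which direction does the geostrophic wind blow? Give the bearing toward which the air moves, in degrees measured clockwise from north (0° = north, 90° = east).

The pressure-gradient force points toward the north (bearing 000°).
Geostrophic balance: in the Northern Hemisphere the Coriolis force deflects motion to the right, so the geostrophic wind blows 90° to the right of the pressure-gradient force (low pressure on the left).
Rotating 000° by 90° clockwise gives 090° — the wind blows toward the east.

090°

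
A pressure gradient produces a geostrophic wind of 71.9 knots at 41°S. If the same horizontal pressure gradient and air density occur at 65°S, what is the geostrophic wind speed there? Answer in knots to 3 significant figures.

52.0 knots

With the same pressure gradient and density, V_g ∝ 1/f ∝ 1/sin φ.
V₂ = V₁ · sin φ₁ / sin φ₂ = 71.9 × sin 41° / sin 65°
V₂ = 71.9 × 0.6561/0.9063 = 52.0 knots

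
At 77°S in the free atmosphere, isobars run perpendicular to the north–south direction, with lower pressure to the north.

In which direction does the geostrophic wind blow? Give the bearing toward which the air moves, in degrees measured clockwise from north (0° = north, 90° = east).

270°

The pressure-gradient force points toward the north (bearing 000°).
Geostrophic balance: in the Southern Hemisphere the Coriolis force deflects motion to the left, so the geostrophic wind blows 90° to the left of the pressure-gradient force (low pressure on the right).
Rotating 000° by 90° counterclockwise gives 270° — the wind blows toward the west.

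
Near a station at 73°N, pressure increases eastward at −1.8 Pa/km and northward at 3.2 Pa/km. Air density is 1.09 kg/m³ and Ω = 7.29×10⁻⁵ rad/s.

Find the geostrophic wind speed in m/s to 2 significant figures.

24 m/s

Coriolis parameter at 73°N:
f = 2Ω sin φ = 2 × 7.29×10⁻⁵ × sin 73° = 1.39×10⁻⁴ s⁻¹
Component geostrophic relations (x east, y north):
u_g = −(1/(fρ)) ∂P/∂y,  v_g = (1/(fρ)) ∂P/∂x
u_g = −(3.2×10⁻³)/(1.39×10⁻⁴ × 1.09) = −21.1 m/s;  v_g = (−1.8×10⁻³)/(1.39×10⁻⁴ × 1.09) = −11.8 m/s
|V_g| = √(u_g² + v_g²) = 24.2 m/s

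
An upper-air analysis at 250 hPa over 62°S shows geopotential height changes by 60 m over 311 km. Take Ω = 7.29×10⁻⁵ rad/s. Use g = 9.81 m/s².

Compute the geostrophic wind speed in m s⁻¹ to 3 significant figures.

14.7 m s⁻¹

Coriolis parameter at 62°S:
f = 2Ω sin φ = 2 × 7.29×10⁻⁵ × sin 62° = 1.29×10⁻⁴ s⁻¹
Height gradient: |∂Z/∂n| = 60 m / 311000 m = 1.93×10⁻⁴
On a pressure surface, geostrophic balance gives V_g = (g/f)|∂Z/∂n|:
V_g = 9.81 × 1.93×10⁻⁴ / 1.29×10⁻⁴ = 14.7 m/s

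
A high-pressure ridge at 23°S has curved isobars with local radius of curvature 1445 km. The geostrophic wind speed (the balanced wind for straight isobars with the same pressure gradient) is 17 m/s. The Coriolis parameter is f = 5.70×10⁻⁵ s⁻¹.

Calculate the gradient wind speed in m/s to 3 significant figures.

24.0 m/s

Around a high, pressure-gradient force acts outward with centrifugal, so Coriolis balances both:
fV = (1/ρ)|∂P/∂n| + V²/R  →  V² − fR·V + fR·V_g = 0
With fR = 5.70×10⁻⁵ × 1445×10³ m = 82.4 m/s:
V = [fR − √((fR)² − 4 fR V_g)]/2 = [82.4 − √(82.4² − 4×82.4×17)]/2 = 24 m/s
Supergeostrophic (V > V_g = 17 m/s), as expected around a high.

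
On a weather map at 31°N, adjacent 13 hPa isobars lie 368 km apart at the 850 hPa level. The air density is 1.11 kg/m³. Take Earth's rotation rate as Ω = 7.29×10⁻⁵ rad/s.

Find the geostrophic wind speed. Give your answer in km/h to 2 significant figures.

150 km/h

Coriolis parameter at 31°N:
f = 2Ω sin φ = 2 × 7.29×10⁻⁵ × sin 31° = 7.51×10⁻⁵ s⁻¹
Pressure gradient: |∂P/∂n| = 1300 Pa / 368000 m = 3.53×10⁻³ Pa/m
Geostrophic balance (pressure-gradient force = Coriolis force):
V_g = (1/(fρ)) |∂P/∂n| = 3.53×10⁻³ / (7.51×10⁻⁵ × 1.11) = 42.4 m/s
Converting: 42.4 m/s × 3.6 = 150 km/h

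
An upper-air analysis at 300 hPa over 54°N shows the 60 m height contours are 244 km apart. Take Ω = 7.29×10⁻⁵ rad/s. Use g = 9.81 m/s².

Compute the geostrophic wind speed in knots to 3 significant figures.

39.8 knots

Coriolis parameter at 54°N:
f = 2Ω sin φ = 2 × 7.29×10⁻⁵ × sin 54° = 1.18×10⁻⁴ s⁻¹
Height gradient: |∂Z/∂n| = 60 m / 244000 m = 2.46×10⁻⁴
On a pressure surface, geostrophic balance gives V_g = (g/f)|∂Z/∂n|:
V_g = 9.81 × 2.46×10⁻⁴ / 1.18×10⁻⁴ = 20.5 m/s
Converting: 20.5 m/s × 1.944 = 39.8 knots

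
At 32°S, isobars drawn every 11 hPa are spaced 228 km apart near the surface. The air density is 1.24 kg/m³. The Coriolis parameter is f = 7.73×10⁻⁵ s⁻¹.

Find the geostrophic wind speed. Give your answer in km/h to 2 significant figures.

180 km/h

Pressure gradient: |∂P/∂n| = 1100 Pa / 228000 m = 4.82×10⁻³ Pa/m
Geostrophic balance (pressure-gradient force = Coriolis force):
V_g = (1/(fρ)) |∂P/∂n| = 4.82×10⁻³ / (7.73×10⁻⁵ × 1.24) = 50.3 m/s
Converting: 50.3 m/s × 3.6 = 180 km/h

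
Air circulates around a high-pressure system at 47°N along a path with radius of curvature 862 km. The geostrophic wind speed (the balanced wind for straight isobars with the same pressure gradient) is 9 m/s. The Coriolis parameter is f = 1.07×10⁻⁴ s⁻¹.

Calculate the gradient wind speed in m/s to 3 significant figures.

10.1 m/s

Around a high, pressure-gradient force acts outward with centrifugal, so Coriolis balances both:
fV = (1/ρ)|∂P/∂n| + V²/R  →  V² − fR·V + fR·V_g = 0
With fR = 1.07×10⁻⁴ × 862×10³ m = 92.2 m/s:
V = [fR − √((fR)² − 4 fR V_g)]/2 = [92.2 − √(92.2² − 4×92.2×9)]/2 = 10.1 m/s
Supergeostrophic (V > V_g = 9 m/s), as expected around a high.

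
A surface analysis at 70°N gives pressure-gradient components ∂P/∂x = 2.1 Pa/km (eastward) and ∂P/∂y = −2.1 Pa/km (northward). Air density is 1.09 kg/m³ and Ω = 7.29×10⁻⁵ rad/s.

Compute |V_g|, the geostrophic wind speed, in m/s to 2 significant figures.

Coriolis parameter at 70°N:
f = 2Ω sin φ = 2 × 7.29×10⁻⁵ × sin 70° = 1.37×10⁻⁴ s⁻¹
Component geostrophic relations (x east, y north):
u_g = −(1/(fρ)) ∂P/∂y,  v_g = (1/(fρ)) ∂P/∂x
u_g = −(−2.1×10⁻³)/(1.37×10⁻⁴ × 1.09) = 14.1 m/s;  v_g = (2.1×10⁻³)/(1.37×10⁻⁴ × 1.09) = 14.1 m/s
|V_g| = √(u_g² + v_g²) = 19.9 m/s

20 m/s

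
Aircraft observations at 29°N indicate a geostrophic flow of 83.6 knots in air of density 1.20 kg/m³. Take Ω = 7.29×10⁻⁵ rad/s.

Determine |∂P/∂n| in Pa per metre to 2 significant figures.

3.6×10⁻³ Pa/m

Coriolis parameter at 29°N:
f = 2Ω sin φ = 2 × 7.29×10⁻⁵ × sin 29° = 7.07×10⁻⁵ s⁻¹
Wind speed in SI: 83.6 knots = 43.0 m/s
Geostrophic balance rearranged: |∂P/∂n| = f ρ V_g
|∂P/∂n| = 7.07×10⁻⁵ × 1.20 × 43.0 = 3.65×10⁻³ Pa/m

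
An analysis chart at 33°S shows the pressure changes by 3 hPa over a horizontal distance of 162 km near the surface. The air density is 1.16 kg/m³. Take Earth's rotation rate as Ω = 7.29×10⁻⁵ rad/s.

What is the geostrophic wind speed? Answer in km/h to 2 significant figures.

72 km/h

Coriolis parameter at 33°S:
f = 2Ω sin φ = 2 × 7.29×10⁻⁵ × sin 33° = 7.94×10⁻⁵ s⁻¹
Pressure gradient: |∂P/∂n| = 300 Pa / 162000 m = 1.85×10⁻³ Pa/m
Geostrophic balance (pressure-gradient force = Coriolis force):
V_g = (1/(fρ)) |∂P/∂n| = 1.85×10⁻³ / (7.94×10⁻⁵ × 1.16) = 20.1 m/s
Converting: 20.1 m/s × 3.6 = 72 km/h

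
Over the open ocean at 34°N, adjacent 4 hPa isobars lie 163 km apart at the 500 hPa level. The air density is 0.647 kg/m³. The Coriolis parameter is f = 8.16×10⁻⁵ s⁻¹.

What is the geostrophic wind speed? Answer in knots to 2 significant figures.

Pressure gradient: |∂P/∂n| = 400 Pa / 163000 m = 2.45×10⁻³ Pa/m
Geostrophic balance (pressure-gradient force = Coriolis force):
V_g = (1/(fρ)) |∂P/∂n| = 2.45×10⁻³ / (8.16×10⁻⁵ × 0.647) = 46.5 m/s
Converting: 46.5 m/s × 1.944 = 90 knots

90 knots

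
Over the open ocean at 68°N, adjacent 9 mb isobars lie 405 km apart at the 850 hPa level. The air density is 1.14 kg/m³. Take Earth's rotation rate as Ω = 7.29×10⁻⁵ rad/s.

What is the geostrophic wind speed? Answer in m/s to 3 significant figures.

14.4 m/s

Coriolis parameter at 68°N:
f = 2Ω sin φ = 2 × 7.29×10⁻⁵ × sin 68° = 1.35×10⁻⁴ s⁻¹
Pressure gradient: |∂P/∂n| = 900 Pa / 405000 m = 2.22×10⁻³ Pa/m
Geostrophic balance (pressure-gradient force = Coriolis force):
V_g = (1/(fρ)) |∂P/∂n| = 2.22×10⁻³ / (1.35×10⁻⁴ × 1.14) = 14.4 m/s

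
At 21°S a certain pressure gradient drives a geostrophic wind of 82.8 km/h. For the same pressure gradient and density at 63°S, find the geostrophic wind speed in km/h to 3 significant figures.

With the same pressure gradient and density, V_g ∝ 1/f ∝ 1/sin φ.
V₂ = V₁ · sin φ₁ / sin φ₂ = 82.8 × sin 21° / sin 63°
V₂ = 82.8 × 0.3584/0.8910 = 33.3 km/h

33.3 km/h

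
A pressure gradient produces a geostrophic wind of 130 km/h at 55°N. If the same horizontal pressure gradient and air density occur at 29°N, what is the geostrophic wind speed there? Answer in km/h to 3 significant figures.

220 km/h

With the same pressure gradient and density, V_g ∝ 1/f ∝ 1/sin φ.
V₂ = V₁ · sin φ₁ / sin φ₂ = 130 × sin 55° / sin 29°
V₂ = 130 × 0.8192/0.4848 = 220 km/h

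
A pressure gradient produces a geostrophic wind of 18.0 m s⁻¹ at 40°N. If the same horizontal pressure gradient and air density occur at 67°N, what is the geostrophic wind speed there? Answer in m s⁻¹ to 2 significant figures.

13 m s⁻¹

With the same pressure gradient and density, V_g ∝ 1/f ∝ 1/sin φ.
V₂ = V₁ · sin φ₁ / sin φ₂ = 18.0 × sin 40° / sin 67°
V₂ = 18.0 × 0.6428/0.9205 = 13 m s⁻¹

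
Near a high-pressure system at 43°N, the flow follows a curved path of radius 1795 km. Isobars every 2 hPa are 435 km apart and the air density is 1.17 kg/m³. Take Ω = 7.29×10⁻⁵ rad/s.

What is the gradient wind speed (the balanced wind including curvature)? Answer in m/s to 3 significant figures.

4.04 m/s

Coriolis parameter at 43°N:
f = 2Ω sin φ = 2 × 7.29×10⁻⁵ × sin 43° = 9.94×10⁻⁵ s⁻¹
Pressure gradient: |∂P/∂n| = 200 Pa / 435000 m = 4.60×10⁻⁴ Pa/m
Geostrophic speed: V_g = |∂P/∂n|/(fρ) = 4.60×10⁻⁴/(9.94×10⁻⁵ × 1.17) = 3.95 m/s
Around a high, pressure-gradient force acts outward with centrifugal, so Coriolis balances both:
fV = (1/ρ)|∂P/∂n| + V²/R  →  V² − fR·V + fR·V_g = 0
With fR = 9.94×10⁻⁵ × 1795×10³ m = 178 m/s:
V = [fR − √((fR)² − 4 fR V_g)]/2 = [178 − √(178² − 4×178×3.95)]/2 = 4.04 m/s
Supergeostrophic (V > V_g = 3.95 m/s), as expected around a high.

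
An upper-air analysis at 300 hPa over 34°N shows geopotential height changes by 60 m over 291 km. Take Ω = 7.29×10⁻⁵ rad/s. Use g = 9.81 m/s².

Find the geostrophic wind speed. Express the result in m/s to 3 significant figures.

Coriolis parameter at 34°N:
f = 2Ω sin φ = 2 × 7.29×10⁻⁵ × sin 34° = 8.15×10⁻⁵ s⁻¹
Height gradient: |∂Z/∂n| = 60 m / 291000 m = 2.06×10⁻⁴
On a pressure surface, geostrophic balance gives V_g = (g/f)|∂Z/∂n|:
V_g = 9.81 × 2.06×10⁻⁴ / 8.15×10⁻⁵ = 24.8 m/s

24.8 m/s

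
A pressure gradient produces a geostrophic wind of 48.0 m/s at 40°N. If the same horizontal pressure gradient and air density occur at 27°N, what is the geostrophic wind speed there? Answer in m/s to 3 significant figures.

68.0 m/s

With the same pressure gradient and density, V_g ∝ 1/f ∝ 1/sin φ.
V₂ = V₁ · sin φ₁ / sin φ₂ = 48.0 × sin 40° / sin 27°
V₂ = 48.0 × 0.6428/0.4540 = 68.0 m/s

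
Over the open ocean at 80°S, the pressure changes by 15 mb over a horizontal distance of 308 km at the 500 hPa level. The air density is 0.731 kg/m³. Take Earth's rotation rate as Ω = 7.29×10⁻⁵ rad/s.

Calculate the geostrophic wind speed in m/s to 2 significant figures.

46 m/s

Coriolis parameter at 80°S:
f = 2Ω sin φ = 2 × 7.29×10⁻⁵ × sin 80° = 1.44×10⁻⁴ s⁻¹
Pressure gradient: |∂P/∂n| = 1500 Pa / 308000 m = 4.87×10⁻³ Pa/m
Geostrophic balance (pressure-gradient force = Coriolis force):
V_g = (1/(fρ)) |∂P/∂n| = 4.87×10⁻³ / (1.44×10⁻⁴ × 0.731) = 46.4 m/s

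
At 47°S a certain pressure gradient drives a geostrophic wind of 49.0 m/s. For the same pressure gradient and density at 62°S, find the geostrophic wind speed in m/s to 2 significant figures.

With the same pressure gradient and density, V_g ∝ 1/f ∝ 1/sin φ.
V₂ = V₁ · sin φ₁ / sin φ₂ = 49.0 × sin 47° / sin 62°
V₂ = 49.0 × 0.7314/0.8829 = 41 m/s

41 m/s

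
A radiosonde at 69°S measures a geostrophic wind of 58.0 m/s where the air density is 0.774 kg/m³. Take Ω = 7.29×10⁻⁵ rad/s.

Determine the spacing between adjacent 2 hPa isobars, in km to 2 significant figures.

Coriolis parameter at 69°S:
f = 2Ω sin φ = 2 × 7.29×10⁻⁵ × sin 69° = 1.36×10⁻⁴ s⁻¹
Geostrophic balance rearranged: |∂P/∂n| = f ρ V_g
|∂P/∂n| = 1.36×10⁻⁴ × 0.774 × 58.0 = 6.11×10⁻³ Pa/m
Isobar spacing: Δn = ΔP/|∂P/∂n| = 200 Pa / 6.11×10⁻³ Pa/m = 32730 m ≈ 33 km

33 km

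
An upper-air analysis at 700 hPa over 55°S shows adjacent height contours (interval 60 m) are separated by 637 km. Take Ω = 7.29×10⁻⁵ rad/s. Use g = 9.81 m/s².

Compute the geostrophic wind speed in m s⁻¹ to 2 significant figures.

7.7 m s⁻¹

Coriolis parameter at 55°S:
f = 2Ω sin φ = 2 × 7.29×10⁻⁵ × sin 55° = 1.19×10⁻⁴ s⁻¹
Height gradient: |∂Z/∂n| = 60 m / 637000 m = 9.42×10⁻⁵
On a pressure surface, geostrophic balance gives V_g = (g/f)|∂Z/∂n|:
V_g = 9.81 × 9.42×10⁻⁵ / 1.19×10⁻⁴ = 7.74 m/s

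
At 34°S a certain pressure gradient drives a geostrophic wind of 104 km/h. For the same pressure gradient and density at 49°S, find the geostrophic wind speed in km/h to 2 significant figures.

With the same pressure gradient and density, V_g ∝ 1/f ∝ 1/sin φ.
V₂ = V₁ · sin φ₁ / sin φ₂ = 104 × sin 34° / sin 49°
V₂ = 104 × 0.5592/0.7547 = 77 km/h

77 km/h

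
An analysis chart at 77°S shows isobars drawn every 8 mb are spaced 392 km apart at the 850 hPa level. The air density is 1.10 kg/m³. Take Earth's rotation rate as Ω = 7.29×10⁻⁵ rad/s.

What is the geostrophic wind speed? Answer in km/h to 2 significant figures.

Coriolis parameter at 77°S:
f = 2Ω sin φ = 2 × 7.29×10⁻⁵ × sin 77° = 1.42×10⁻⁴ s⁻¹
Pressure gradient: |∂P/∂n| = 800 Pa / 392000 m = 2.04×10⁻³ Pa/m
Geostrophic balance (pressure-gradient force = Coriolis force):
V_g = (1/(fρ)) |∂P/∂n| = 2.04×10⁻³ / (1.42×10⁻⁴ × 1.10) = 13.1 m/s
Converting: 13.1 m/s × 3.6 = 47 km/h

47 km/h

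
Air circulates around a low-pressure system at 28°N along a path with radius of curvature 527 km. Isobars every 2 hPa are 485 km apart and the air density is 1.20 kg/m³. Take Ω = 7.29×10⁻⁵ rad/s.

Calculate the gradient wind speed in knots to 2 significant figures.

Coriolis parameter at 28°N:
f = 2Ω sin φ = 2 × 7.29×10⁻⁵ × sin 28° = 6.84×10⁻⁵ s⁻¹
Pressure gradient: |∂P/∂n| = 200 Pa / 485000 m = 4.12×10⁻⁴ Pa/m
Geostrophic speed: V_g = |∂P/∂n|/(fρ) = 4.12×10⁻⁴/(6.84×10⁻⁵ × 1.20) = 5.02 m/s
Around a low, centrifugal force acts outward with Coriolis, so pressure-gradient force balances both:
(1/ρ)|∂P/∂n| = fV + V²/R  →  V² + fR·V − fR·V_g = 0
With fR = 6.84×10⁻⁵ × 527×10³ m = 36.1 m/s:
V = [−fR + √((fR)² + 4 fR V_g)]/2 = [−36.1 + √(36.1² + 4×36.1×5.02)]/2 = 4.47 m/s
Subgeostrophic (V < V_g = 5.02 m/s), as expected around a low.
Converting: 4.47 m/s × 1.944 = 8.7 knots

8.7 knots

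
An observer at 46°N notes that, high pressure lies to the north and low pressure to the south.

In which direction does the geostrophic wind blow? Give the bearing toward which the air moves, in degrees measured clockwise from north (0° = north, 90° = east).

270°

The pressure-gradient force points toward the south (bearing 180°).
Geostrophic balance: in the Northern Hemisphere the Coriolis force deflects motion to the right, so the geostrophic wind blows 90° to the right of the pressure-gradient force (low pressure on the left).
Rotating 180° by 90° clockwise gives 270° — the wind blows toward the west.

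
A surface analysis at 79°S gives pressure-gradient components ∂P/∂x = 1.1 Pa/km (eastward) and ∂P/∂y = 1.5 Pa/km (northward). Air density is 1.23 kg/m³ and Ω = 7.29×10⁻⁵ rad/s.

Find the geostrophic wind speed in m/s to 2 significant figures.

Coriolis parameter at 79°S:
f = 2Ω sin φ = 2 × 7.29×10⁻⁵ × sin 79° = 1.43×10⁻⁴ s⁻¹
In the Southern Hemisphere f is negative: f = −1.43×10⁻⁴ s⁻¹.
Component geostrophic relations (x east, y north):
u_g = −(1/(fρ)) ∂P/∂y,  v_g = (1/(fρ)) ∂P/∂x
u_g = −(1.5×10⁻³)/(−1.43×10⁻⁴ × 1.23) = 8.52 m/s;  v_g = (1.1×10⁻³)/(−1.43×10⁻⁴ × 1.23) = −6.25 m/s
|V_g| = √(u_g² + v_g²) = 10.6 m/s

11 m/s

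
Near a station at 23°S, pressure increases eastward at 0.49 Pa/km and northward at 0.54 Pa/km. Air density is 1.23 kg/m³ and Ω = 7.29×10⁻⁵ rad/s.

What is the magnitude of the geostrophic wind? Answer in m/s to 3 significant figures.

10.4 m/s

Coriolis parameter at 23°S:
f = 2Ω sin φ = 2 × 7.29×10⁻⁵ × sin 23° = 5.70×10⁻⁵ s⁻¹
In the Southern Hemisphere f is negative: f = −5.70×10⁻⁵ s⁻¹.
Component geostrophic relations (x east, y north):
u_g = −(1/(fρ)) ∂P/∂y,  v_g = (1/(fρ)) ∂P/∂x
u_g = −(0.54×10⁻³)/(−5.70×10⁻⁵ × 1.23) = 7.71 m/s;  v_g = (0.49×10⁻³)/(−5.70×10⁻⁵ × 1.23) = −6.99 m/s
|V_g| = √(u_g² + v_g²) = 10.4 m/s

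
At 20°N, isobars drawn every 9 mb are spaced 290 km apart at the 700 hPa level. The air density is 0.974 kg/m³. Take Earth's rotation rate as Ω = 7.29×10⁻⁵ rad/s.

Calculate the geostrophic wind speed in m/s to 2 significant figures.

64 m/s

Coriolis parameter at 20°N:
f = 2Ω sin φ = 2 × 7.29×10⁻⁵ × sin 20° = 4.99×10⁻⁵ s⁻¹
Pressure gradient: |∂P/∂n| = 900 Pa / 290000 m = 3.10×10⁻³ Pa/m
Geostrophic balance (pressure-gradient force = Coriolis force):
V_g = (1/(fρ)) |∂P/∂n| = 3.10×10⁻³ / (4.99×10⁻⁵ × 0.974) = 63.9 m/s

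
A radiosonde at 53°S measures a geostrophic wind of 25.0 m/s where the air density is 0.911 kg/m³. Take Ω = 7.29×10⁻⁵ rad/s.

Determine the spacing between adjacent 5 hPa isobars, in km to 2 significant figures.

190 km

Coriolis parameter at 53°S:
f = 2Ω sin φ = 2 × 7.29×10⁻⁵ × sin 53° = 1.16×10⁻⁴ s⁻¹
Geostrophic balance rearranged: |∂P/∂n| = f ρ V_g
|∂P/∂n| = 1.16×10⁻⁴ × 0.911 × 25.0 = 2.65×10⁻³ Pa/m
Isobar spacing: Δn = ΔP/|∂P/∂n| = 500 Pa / 2.65×10⁻³ Pa/m = 188541 m ≈ 190 km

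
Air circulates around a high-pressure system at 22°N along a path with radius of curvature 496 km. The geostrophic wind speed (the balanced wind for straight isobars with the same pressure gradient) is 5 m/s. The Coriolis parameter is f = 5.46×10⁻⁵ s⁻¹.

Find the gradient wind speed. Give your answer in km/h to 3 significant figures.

23.8 km/h

Around a high, pressure-gradient force acts outward with centrifugal, so Coriolis balances both:
fV = (1/ρ)|∂P/∂n| + V²/R  →  V² − fR·V + fR·V_g = 0
With fR = 5.46×10⁻⁵ × 496×10³ m = 27.1 m/s:
V = [fR − √((fR)² − 4 fR V_g)]/2 = [27.1 − √(27.1² − 4×27.1×5)]/2 = 6.62 m/s
Supergeostrophic (V > V_g = 5 m/s), as expected around a high.
Converting: 6.62 m/s × 3.6 = 23.8 km/h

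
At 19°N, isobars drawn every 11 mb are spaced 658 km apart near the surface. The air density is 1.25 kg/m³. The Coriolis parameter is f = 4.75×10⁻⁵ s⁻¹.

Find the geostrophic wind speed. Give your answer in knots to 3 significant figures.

Pressure gradient: |∂P/∂n| = 1100 Pa / 658000 m = 1.67×10⁻³ Pa/m
Geostrophic balance (pressure-gradient force = Coriolis force):
V_g = (1/(fρ)) |∂P/∂n| = 1.67×10⁻³ / (4.75×10⁻⁵ × 1.25) = 28.2 m/s
Converting: 28.2 m/s × 1.944 = 54.7 knots

54.7 knots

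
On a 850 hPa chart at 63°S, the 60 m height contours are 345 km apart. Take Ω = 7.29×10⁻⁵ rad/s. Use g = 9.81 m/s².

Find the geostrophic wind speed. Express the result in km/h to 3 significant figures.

47.3 km/h

Coriolis parameter at 63°S:
f = 2Ω sin φ = 2 × 7.29×10⁻⁵ × sin 63° = 1.30×10⁻⁴ s⁻¹
Height gradient: |∂Z/∂n| = 60 m / 345000 m = 1.74×10⁻⁴
On a pressure surface, geostrophic balance gives V_g = (g/f)|∂Z/∂n|:
V_g = 9.81 × 1.74×10⁻⁴ / 1.30×10⁻⁴ = 13.1 m/s
Converting: 13.1 m/s × 3.6 = 47.3 km/h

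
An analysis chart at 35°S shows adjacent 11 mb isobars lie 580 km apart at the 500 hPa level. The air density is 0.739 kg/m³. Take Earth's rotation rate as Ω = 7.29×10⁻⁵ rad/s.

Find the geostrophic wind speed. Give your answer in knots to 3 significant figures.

59.7 knots

Coriolis parameter at 35°S:
f = 2Ω sin φ = 2 × 7.29×10⁻⁵ × sin 35° = 8.36×10⁻⁵ s⁻¹
Pressure gradient: |∂P/∂n| = 1100 Pa / 580000 m = 1.90×10⁻³ Pa/m
Geostrophic balance (pressure-gradient force = Coriolis force):
V_g = (1/(fρ)) |∂P/∂n| = 1.90×10⁻³ / (8.36×10⁻⁵ × 0.739) = 30.7 m/s
Converting: 30.7 m/s × 1.944 = 59.7 knots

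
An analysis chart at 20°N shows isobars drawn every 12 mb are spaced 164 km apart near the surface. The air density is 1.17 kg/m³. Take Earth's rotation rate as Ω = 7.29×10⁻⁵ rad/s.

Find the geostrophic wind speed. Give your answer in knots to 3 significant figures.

Coriolis parameter at 20°N:
f = 2Ω sin φ = 2 × 7.29×10⁻⁵ × sin 20° = 4.99×10⁻⁵ s⁻¹
Pressure gradient: |∂P/∂n| = 1200 Pa / 164000 m = 7.32×10⁻³ Pa/m
Geostrophic balance (pressure-gradient force = Coriolis force):
V_g = (1/(fρ)) |∂P/∂n| = 7.32×10⁻³ / (4.99×10⁻⁵ × 1.17) = 125 m/s
Converting: 125 m/s × 1.944 = 244 knots

244 knots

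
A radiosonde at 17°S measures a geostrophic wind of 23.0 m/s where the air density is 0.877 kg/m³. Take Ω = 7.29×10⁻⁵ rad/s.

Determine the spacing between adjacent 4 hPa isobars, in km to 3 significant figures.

Coriolis parameter at 17°S:
f = 2Ω sin φ = 2 × 7.29×10⁻⁵ × sin 17° = 4.26×10⁻⁵ s⁻¹
Geostrophic balance rearranged: |∂P/∂n| = f ρ V_g
|∂P/∂n| = 4.26×10⁻⁵ × 0.877 × 23.0 = 8.60×10⁻⁴ Pa/m
Isobar spacing: Δn = ΔP/|∂P/∂n| = 400 Pa / 8.60×10⁻⁴ Pa/m = 465200 m ≈ 465 km

465 km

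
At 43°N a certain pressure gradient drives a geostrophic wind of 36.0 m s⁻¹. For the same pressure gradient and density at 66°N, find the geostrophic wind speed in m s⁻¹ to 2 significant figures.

With the same pressure gradient and density, V_g ∝ 1/f ∝ 1/sin φ.
V₂ = V₁ · sin φ₁ / sin φ₂ = 36.0 × sin 43° / sin 66°
V₂ = 36.0 × 0.6820/0.9135 = 27 m s⁻¹

27 m s⁻¹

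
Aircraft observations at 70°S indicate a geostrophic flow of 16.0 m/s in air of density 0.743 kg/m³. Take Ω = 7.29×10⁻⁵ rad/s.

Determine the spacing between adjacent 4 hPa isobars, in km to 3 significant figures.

246 km

Coriolis parameter at 70°S:
f = 2Ω sin φ = 2 × 7.29×10⁻⁵ × sin 70° = 1.37×10⁻⁴ s⁻¹
Geostrophic balance rearranged: |∂P/∂n| = f ρ V_g
|∂P/∂n| = 1.37×10⁻⁴ × 0.743 × 16.0 = 1.63×10⁻³ Pa/m
Isobar spacing: Δn = ΔP/|∂P/∂n| = 400 Pa / 1.63×10⁻³ Pa/m = 245588 m ≈ 246 km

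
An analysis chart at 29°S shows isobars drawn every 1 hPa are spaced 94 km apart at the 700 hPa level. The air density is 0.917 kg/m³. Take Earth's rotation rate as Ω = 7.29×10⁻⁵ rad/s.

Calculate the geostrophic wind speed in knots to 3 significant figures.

31.9 knots

Coriolis parameter at 29°S:
f = 2Ω sin φ = 2 × 7.29×10⁻⁵ × sin 29° = 7.07×10⁻⁵ s⁻¹
Pressure gradient: |∂P/∂n| = 100 Pa / 94000 m = 1.06×10⁻³ Pa/m
Geostrophic balance (pressure-gradient force = Coriolis force):
V_g = (1/(fρ)) |∂P/∂n| = 1.06×10⁻³ / (7.07×10⁻⁵ × 0.917) = 16.4 m/s
Converting: 16.4 m/s × 1.944 = 31.9 knots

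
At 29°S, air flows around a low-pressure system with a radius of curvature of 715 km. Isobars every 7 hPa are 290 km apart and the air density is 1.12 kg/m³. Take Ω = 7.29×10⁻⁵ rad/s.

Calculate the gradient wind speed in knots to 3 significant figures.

Coriolis parameter at 29°S:
f = 2Ω sin φ = 2 × 7.29×10⁻⁵ × sin 29° = 7.07×10⁻⁵ s⁻¹
Pressure gradient: |∂P/∂n| = 700 Pa / 290000 m = 2.41×10⁻³ Pa/m
Geostrophic speed: V_g = |∂P/∂n|/(fρ) = 2.41×10⁻³/(7.07×10⁻⁵ × 1.12) = 30.5 m/s
Around a low, centrifugal force acts outward with Coriolis, so pressure-gradient force balances both:
(1/ρ)|∂P/∂n| = fV + V²/R  →  V² + fR·V − fR·V_g = 0
With fR = 7.07×10⁻⁵ × 715×10³ m = 50.5 m/s:
V = [−fR + √((fR)² + 4 fR V_g)]/2 = [−50.5 + √(50.5² + 4×50.5×30.5)]/2 = 21.4 m/s
Subgeostrophic (V < V_g = 30.5 m/s), as expected around a low.
Converting: 21.4 m/s × 1.944 = 41.6 knots

41.6 knots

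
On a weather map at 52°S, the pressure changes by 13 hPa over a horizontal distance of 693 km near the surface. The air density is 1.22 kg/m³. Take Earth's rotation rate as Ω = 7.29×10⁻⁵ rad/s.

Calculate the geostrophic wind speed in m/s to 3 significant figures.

13.4 m/s

Coriolis parameter at 52°S:
f = 2Ω sin φ = 2 × 7.29×10⁻⁵ × sin 52° = 1.15×10⁻⁴ s⁻¹
Pressure gradient: |∂P/∂n| = 1300 Pa / 693000 m = 1.88×10⁻³ Pa/m
Geostrophic balance (pressure-gradient force = Coriolis force):
V_g = (1/(fρ)) |∂P/∂n| = 1.88×10⁻³ / (1.15×10⁻⁴ × 1.22) = 13.4 m/s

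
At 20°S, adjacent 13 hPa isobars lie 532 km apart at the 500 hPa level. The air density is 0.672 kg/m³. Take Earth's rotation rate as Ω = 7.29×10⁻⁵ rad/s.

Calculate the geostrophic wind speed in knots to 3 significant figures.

142 knots

Coriolis parameter at 20°S:
f = 2Ω sin φ = 2 × 7.29×10⁻⁵ × sin 20° = 4.99×10⁻⁵ s⁻¹
Pressure gradient: |∂P/∂n| = 1300 Pa / 532000 m = 2.44×10⁻³ Pa/m
Geostrophic balance (pressure-gradient force = Coriolis force):
V_g = (1/(fρ)) |∂P/∂n| = 2.44×10⁻³ / (4.99×10⁻⁵ × 0.672) = 72.9 m/s
Converting: 72.9 m/s × 1.944 = 142 knots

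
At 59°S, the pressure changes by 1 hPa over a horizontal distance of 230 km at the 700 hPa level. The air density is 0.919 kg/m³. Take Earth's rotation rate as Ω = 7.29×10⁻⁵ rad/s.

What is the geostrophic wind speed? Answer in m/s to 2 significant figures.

Coriolis parameter at 59°S:
f = 2Ω sin φ = 2 × 7.29×10⁻⁵ × sin 59° = 1.25×10⁻⁴ s⁻¹
Pressure gradient: |∂P/∂n| = 100 Pa / 230000 m = 4.35×10⁻⁴ Pa/m
Geostrophic balance (pressure-gradient force = Coriolis force):
V_g = (1/(fρ)) |∂P/∂n| = 4.35×10⁻⁴ / (1.25×10⁻⁴ × 0.919) = 3.79 m/s

3.8 m/s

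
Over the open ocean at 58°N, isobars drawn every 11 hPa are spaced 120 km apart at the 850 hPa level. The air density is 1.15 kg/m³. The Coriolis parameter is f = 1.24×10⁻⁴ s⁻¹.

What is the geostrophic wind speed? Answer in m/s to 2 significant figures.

Pressure gradient: |∂P/∂n| = 1100 Pa / 120000 m = 9.17×10⁻³ Pa/m
Geostrophic balance (pressure-gradient force = Coriolis force):
V_g = (1/(fρ)) |∂P/∂n| = 9.17×10⁻³ / (1.24×10⁻⁴ × 1.15) = 64.3 m/s

64 m/s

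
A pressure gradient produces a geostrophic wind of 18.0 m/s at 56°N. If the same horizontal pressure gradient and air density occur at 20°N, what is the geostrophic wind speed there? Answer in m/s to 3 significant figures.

With the same pressure gradient and density, V_g ∝ 1/f ∝ 1/sin φ.
V₂ = V₁ · sin φ₁ / sin φ₂ = 18.0 × sin 56° / sin 20°
V₂ = 18.0 × 0.8290/0.3420 = 43.6 m/s

43.6 m/s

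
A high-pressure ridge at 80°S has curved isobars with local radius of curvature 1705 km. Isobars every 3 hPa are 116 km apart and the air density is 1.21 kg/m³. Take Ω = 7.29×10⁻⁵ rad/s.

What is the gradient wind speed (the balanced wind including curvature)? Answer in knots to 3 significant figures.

30.9 knots

Coriolis parameter at 80°S:
f = 2Ω sin φ = 2 × 7.29×10⁻⁵ × sin 80° = 1.44×10⁻⁴ s⁻¹
Pressure gradient: |∂P/∂n| = 300 Pa / 116000 m = 2.59×10⁻³ Pa/m
Geostrophic speed: V_g = |∂P/∂n|/(fρ) = 2.59×10⁻³/(1.44×10⁻⁴ × 1.21) = 14.9 m/s
Around a high, pressure-gradient force acts outward with centrifugal, so Coriolis balances both:
fV = (1/ρ)|∂P/∂n| + V²/R  →  V² − fR·V + fR·V_g = 0
With fR = 1.44×10⁻⁴ × 1705×10³ m = 245 m/s:
V = [fR − √((fR)² − 4 fR V_g)]/2 = [245 − √(245² − 4×245×14.9)]/2 = 15.9 m/s
Supergeostrophic (V > V_g = 14.9 m/s), as expected around a high.
Converting: 15.9 m/s × 1.944 = 30.9 knots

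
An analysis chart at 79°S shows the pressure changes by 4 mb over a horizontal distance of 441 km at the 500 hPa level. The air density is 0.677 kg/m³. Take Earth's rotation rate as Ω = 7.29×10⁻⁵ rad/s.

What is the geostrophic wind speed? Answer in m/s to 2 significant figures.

9.4 m/s

Coriolis parameter at 79°S:
f = 2Ω sin φ = 2 × 7.29×10⁻⁵ × sin 79° = 1.43×10⁻⁴ s⁻¹
Pressure gradient: |∂P/∂n| = 400 Pa / 441000 m = 9.07×10⁻⁴ Pa/m
Geostrophic balance (pressure-gradient force = Coriolis force):
V_g = (1/(fρ)) |∂P/∂n| = 9.07×10⁻⁴ / (1.43×10⁻⁴ × 0.677) = 9.36 m/s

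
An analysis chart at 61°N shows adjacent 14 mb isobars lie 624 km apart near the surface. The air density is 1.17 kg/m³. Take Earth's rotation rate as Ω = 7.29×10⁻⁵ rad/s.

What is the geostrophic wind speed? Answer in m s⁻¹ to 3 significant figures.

Coriolis parameter at 61°N:
f = 2Ω sin φ = 2 × 7.29×10⁻⁵ × sin 61° = 1.28×10⁻⁴ s⁻¹
Pressure gradient: |∂P/∂n| = 1400 Pa / 624000 m = 2.24×10⁻³ Pa/m
Geostrophic balance (pressure-gradient force = Coriolis force):
V_g = (1/(fρ)) |∂P/∂n| = 2.24×10⁻³ / (1.28×10⁻⁴ × 1.17) = 15.0 m/s

15.0 m s⁻¹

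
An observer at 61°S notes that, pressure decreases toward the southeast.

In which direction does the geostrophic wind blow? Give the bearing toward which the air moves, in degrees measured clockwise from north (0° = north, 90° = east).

The pressure-gradient force points toward the southeast (bearing 135°).
Geostrophic balance: in the Southern Hemisphere the Coriolis force deflects motion to the left, so the geostrophic wind blows 90° to the left of the pressure-gradient force (low pressure on the right).
Rotating 135° by 90° counterclockwise gives 045° — the wind blows toward the northeast.

045°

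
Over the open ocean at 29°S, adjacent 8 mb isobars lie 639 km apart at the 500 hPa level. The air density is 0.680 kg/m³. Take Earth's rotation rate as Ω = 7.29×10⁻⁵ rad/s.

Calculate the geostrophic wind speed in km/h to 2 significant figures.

94 km/h

Coriolis parameter at 29°S:
f = 2Ω sin φ = 2 × 7.29×10⁻⁵ × sin 29° = 7.07×10⁻⁵ s⁻¹
Pressure gradient: |∂P/∂n| = 800 Pa / 639000 m = 1.25×10⁻³ Pa/m
Geostrophic balance (pressure-gradient force = Coriolis force):
V_g = (1/(fρ)) |∂P/∂n| = 1.25×10⁻³ / (7.07×10⁻⁵ × 0.680) = 26.0 m/s
Converting: 26.0 m/s × 3.6 = 94 km/h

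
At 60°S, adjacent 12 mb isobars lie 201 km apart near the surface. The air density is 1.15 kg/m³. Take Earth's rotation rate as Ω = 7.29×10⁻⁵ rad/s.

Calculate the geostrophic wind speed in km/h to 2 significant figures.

Coriolis parameter at 60°S:
f = 2Ω sin φ = 2 × 7.29×10⁻⁵ × sin 60° = 1.26×10⁻⁴ s⁻¹
Pressure gradient: |∂P/∂n| = 1200 Pa / 201000 m = 5.97×10⁻³ Pa/m
Geostrophic balance (pressure-gradient force = Coriolis force):
V_g = (1/(fρ)) |∂P/∂n| = 5.97×10⁻³ / (1.26×10⁻⁴ × 1.15) = 41.1 m/s
Converting: 41.1 m/s × 3.6 = 150 km/h

150 km/h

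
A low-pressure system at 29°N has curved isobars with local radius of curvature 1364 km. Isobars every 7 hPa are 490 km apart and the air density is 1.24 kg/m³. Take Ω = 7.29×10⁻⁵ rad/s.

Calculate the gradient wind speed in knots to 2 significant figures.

28 knots

Coriolis parameter at 29°N:
f = 2Ω sin φ = 2 × 7.29×10⁻⁵ × sin 29° = 7.07×10⁻⁵ s⁻¹
Pressure gradient: |∂P/∂n| = 700 Pa / 490000 m = 1.43×10⁻³ Pa/m
Geostrophic speed: V_g = |∂P/∂n|/(fρ) = 1.43×10⁻³/(7.07×10⁻⁵ × 1.24) = 16.3 m/s
Around a low, centrifugal force acts outward with Coriolis, so pressure-gradient force balances both:
(1/ρ)|∂P/∂n| = fV + V²/R  →  V² + fR·V − fR·V_g = 0
With fR = 7.07×10⁻⁵ × 1364×10³ m = 96.4 m/s:
V = [−fR + √((fR)² + 4 fR V_g)]/2 = [−96.4 + √(96.4² + 4×96.4×16.3)]/2 = 14.2 m/s
Subgeostrophic (V < V_g = 16.3 m/s), as expected around a low.
Converting: 14.2 m/s × 1.944 = 28 knots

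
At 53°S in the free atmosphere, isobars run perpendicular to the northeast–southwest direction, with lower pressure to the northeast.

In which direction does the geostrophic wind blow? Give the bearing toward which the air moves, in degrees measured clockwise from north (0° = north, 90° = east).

The pressure-gradient force points toward the northeast (bearing 045°).
Geostrophic balance: in the Southern Hemisphere the Coriolis force deflects motion to the left, so the geostrophic wind blows 90° to the left of the pressure-gradient force (low pressure on the right).
Rotating 045° by 90° counterclockwise gives 315° — the wind blows toward the northwest.

315°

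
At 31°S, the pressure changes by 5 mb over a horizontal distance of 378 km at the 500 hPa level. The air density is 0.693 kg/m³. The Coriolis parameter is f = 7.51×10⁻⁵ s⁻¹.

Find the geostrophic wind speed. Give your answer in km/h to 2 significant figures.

91 km/h

Pressure gradient: |∂P/∂n| = 500 Pa / 378000 m = 1.32×10⁻³ Pa/m
Geostrophic balance (pressure-gradient force = Coriolis force):
V_g = (1/(fρ)) |∂P/∂n| = 1.32×10⁻³ / (7.51×10⁻⁵ × 0.693) = 25.4 m/s
Converting: 25.4 m/s × 3.6 = 91 km/h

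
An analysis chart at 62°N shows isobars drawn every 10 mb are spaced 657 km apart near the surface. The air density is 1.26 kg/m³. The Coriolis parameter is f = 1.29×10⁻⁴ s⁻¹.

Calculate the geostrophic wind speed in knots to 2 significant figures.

Pressure gradient: |∂P/∂n| = 1000 Pa / 657000 m = 1.52×10⁻³ Pa/m
Geostrophic balance (pressure-gradient force = Coriolis force):
V_g = (1/(fρ)) |∂P/∂n| = 1.52×10⁻³ / (1.29×10⁻⁴ × 1.26) = 9.36 m/s
Converting: 9.36 m/s × 1.944 = 18 knots

18 knots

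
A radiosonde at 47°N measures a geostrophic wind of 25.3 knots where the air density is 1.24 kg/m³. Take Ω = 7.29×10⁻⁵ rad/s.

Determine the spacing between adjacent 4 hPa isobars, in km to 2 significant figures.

Coriolis parameter at 47°N:
f = 2Ω sin φ = 2 × 7.29×10⁻⁵ × sin 47° = 1.07×10⁻⁴ s⁻¹
Wind speed in SI: 25.3 knots = 13.0 m/s
Geostrophic balance rearranged: |∂P/∂n| = f ρ V_g
|∂P/∂n| = 1.07×10⁻⁴ × 1.24 × 13.0 = 1.72×10⁻³ Pa/m
Isobar spacing: Δn = ΔP/|∂P/∂n| = 400 Pa / 1.72×10⁻³ Pa/m = 232431 m ≈ 230 km

230 km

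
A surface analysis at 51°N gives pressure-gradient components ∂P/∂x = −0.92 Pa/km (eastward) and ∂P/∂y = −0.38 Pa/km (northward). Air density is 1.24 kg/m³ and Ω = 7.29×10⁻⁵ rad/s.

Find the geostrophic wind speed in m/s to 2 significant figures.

7.1 m/s

Coriolis parameter at 51°N:
f = 2Ω sin φ = 2 × 7.29×10⁻⁵ × sin 51° = 1.13×10⁻⁴ s⁻¹
Component geostrophic relations (x east, y north):
u_g = −(1/(fρ)) ∂P/∂y,  v_g = (1/(fρ)) ∂P/∂x
u_g = −(−0.38×10⁻³)/(1.13×10⁻⁴ × 1.24) = 2.70 m/s;  v_g = (−0.92×10⁻³)/(1.13×10⁻⁴ × 1.24) = −6.55 m/s
|V_g| = √(u_g² + v_g²) = 7.08 m/s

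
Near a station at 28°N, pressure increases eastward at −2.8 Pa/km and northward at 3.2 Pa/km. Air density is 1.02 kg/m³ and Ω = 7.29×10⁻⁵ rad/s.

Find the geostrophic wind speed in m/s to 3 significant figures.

60.9 m/s

Coriolis parameter at 28°N:
f = 2Ω sin φ = 2 × 7.29×10⁻⁵ × sin 28° = 6.84×10⁻⁵ s⁻¹
Component geostrophic relations (x east, y north):
u_g = −(1/(fρ)) ∂P/∂y,  v_g = (1/(fρ)) ∂P/∂x
u_g = −(3.2×10⁻³)/(6.84×10⁻⁵ × 1.02) = −45.8 m/s;  v_g = (−2.8×10⁻³)/(6.84×10⁻⁵ × 1.02) = −40.1 m/s
|V_g| = √(u_g² + v_g²) = 60.9 m/s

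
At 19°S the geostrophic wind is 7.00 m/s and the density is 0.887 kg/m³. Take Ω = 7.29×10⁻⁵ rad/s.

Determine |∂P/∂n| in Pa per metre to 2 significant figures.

Coriolis parameter at 19°S:
f = 2Ω sin φ = 2 × 7.29×10⁻⁵ × sin 19° = 4.75×10⁻⁵ s⁻¹
Geostrophic balance rearranged: |∂P/∂n| = f ρ V_g
|∂P/∂n| = 4.75×10⁻⁵ × 0.887 × 7.00 = 2.95×10⁻⁴ Pa/m

2.9×10⁻⁴ Pa/m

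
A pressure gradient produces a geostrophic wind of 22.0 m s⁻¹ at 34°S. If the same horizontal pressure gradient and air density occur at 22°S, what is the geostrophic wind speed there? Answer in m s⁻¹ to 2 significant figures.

33 m s⁻¹

With the same pressure gradient and density, V_g ∝ 1/f ∝ 1/sin φ.
V₂ = V₁ · sin φ₁ / sin φ₂ = 22.0 × sin 34° / sin 22°
V₂ = 22.0 × 0.5592/0.3746 = 33 m s⁻¹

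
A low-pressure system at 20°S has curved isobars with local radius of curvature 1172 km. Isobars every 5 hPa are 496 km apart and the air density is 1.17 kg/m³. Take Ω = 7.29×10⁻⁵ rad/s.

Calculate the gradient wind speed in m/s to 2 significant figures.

Coriolis parameter at 20°S:
f = 2Ω sin φ = 2 × 7.29×10⁻⁵ × sin 20° = 4.99×10⁻⁵ s⁻¹
Pressure gradient: |∂P/∂n| = 500 Pa / 496000 m = 1.01×10⁻³ Pa/m
Geostrophic speed: V_g = |∂P/∂n|/(fρ) = 1.01×10⁻³/(4.99×10⁻⁵ × 1.17) = 17.3 m/s
Around a low, centrifugal force acts outward with Coriolis, so pressure-gradient force balances both:
(1/ρ)|∂P/∂n| = fV + V²/R  →  V² + fR·V − fR·V_g = 0
With fR = 4.99×10⁻⁵ × 1172×10³ m = 58.4 m/s:
V = [−fR + √((fR)² + 4 fR V_g)]/2 = [−58.4 + √(58.4² + 4×58.4×17.3)]/2 = 13.9 m/s
Subgeostrophic (V < V_g = 17.3 m/s), as expected around a low.

14 m/s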